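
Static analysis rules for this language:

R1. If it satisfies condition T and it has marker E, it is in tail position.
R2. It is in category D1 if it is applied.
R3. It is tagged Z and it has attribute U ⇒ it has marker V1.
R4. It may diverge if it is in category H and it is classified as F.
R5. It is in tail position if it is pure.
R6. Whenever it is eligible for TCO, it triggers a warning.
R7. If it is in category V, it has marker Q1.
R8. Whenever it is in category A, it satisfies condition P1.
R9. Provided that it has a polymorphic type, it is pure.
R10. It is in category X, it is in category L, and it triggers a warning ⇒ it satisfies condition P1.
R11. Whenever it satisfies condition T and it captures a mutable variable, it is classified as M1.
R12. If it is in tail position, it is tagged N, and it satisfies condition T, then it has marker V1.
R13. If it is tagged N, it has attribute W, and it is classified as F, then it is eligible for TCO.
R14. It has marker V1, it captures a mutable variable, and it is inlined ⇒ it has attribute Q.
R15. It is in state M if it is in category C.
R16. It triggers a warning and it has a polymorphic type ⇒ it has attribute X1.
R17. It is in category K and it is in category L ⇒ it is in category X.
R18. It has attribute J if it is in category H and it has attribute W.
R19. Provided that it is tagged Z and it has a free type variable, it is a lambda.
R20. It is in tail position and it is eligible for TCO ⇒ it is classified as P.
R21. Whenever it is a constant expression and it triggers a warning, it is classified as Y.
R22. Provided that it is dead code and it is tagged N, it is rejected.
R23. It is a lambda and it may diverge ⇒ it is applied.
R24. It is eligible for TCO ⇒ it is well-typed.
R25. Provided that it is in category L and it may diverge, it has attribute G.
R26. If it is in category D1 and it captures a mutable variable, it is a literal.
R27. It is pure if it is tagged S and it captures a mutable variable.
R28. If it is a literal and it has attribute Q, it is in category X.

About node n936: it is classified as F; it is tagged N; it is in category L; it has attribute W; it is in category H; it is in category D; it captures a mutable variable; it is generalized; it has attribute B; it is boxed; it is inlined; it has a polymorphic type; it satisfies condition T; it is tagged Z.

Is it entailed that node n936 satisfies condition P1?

No

Forward chaining from the given facts derives: may diverge, is pure, is classified as M1, is eligible for TCO, has attribute J, is well-typed, has attribute G, is in tail position, triggers a warning, has marker V1, has attribute Q, has attribute X1, is classified as P.
Rules concluding "it satisfies condition P1": R8 needs "it is in category A"; R10 needs "it is in category X" — none of these are established.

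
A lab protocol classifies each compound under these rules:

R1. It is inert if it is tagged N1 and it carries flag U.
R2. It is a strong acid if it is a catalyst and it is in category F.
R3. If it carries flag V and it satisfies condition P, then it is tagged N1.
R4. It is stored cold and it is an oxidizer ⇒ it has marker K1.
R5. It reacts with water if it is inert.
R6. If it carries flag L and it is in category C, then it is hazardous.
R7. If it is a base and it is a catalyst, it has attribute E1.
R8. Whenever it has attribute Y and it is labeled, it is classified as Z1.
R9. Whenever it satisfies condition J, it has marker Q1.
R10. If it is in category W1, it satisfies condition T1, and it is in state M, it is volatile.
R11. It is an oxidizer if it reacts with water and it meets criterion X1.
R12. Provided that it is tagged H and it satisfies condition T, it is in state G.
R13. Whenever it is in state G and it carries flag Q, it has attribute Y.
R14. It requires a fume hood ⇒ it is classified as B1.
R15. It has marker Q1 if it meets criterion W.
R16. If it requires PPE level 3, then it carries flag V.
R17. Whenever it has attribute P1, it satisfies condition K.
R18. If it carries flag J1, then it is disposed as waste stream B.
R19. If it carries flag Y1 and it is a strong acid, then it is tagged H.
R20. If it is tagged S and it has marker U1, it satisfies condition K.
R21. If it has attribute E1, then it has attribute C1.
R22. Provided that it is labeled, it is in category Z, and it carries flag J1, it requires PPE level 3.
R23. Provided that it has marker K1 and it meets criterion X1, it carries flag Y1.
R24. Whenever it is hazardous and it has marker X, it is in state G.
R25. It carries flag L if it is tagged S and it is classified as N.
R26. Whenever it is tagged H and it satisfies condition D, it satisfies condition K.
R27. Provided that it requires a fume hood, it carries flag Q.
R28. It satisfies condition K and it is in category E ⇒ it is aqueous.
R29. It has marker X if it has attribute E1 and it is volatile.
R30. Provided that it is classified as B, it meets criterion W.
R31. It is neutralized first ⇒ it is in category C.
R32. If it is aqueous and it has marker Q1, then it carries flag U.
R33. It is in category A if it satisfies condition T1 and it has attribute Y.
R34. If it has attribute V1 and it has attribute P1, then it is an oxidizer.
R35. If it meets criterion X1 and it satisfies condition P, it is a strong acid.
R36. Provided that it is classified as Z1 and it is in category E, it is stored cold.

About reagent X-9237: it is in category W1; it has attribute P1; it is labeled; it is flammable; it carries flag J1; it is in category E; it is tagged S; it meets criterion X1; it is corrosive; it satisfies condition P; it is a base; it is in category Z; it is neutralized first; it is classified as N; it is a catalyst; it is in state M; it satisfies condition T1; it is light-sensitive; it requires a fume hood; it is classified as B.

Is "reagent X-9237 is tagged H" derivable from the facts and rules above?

By R7 (it is a base, it is a catalyst): it has attribute E1.
By R10 (it is in category W1, it satisfies condition T1, it is in state M): it is volatile.
By R17 (it has attribute P1): it satisfies condition K.
By R22 (it is labeled, it is in category Z, it carries flag J1): it requires PPE level 3.
By R25 (it is tagged S, it is classified as N): it carries flag L.
By R27 (it requires a fume hood): it carries flag Q.
By R28 (it satisfies condition K, it is in category E): it is aqueous.
By R29 (it has attribute E1, it is volatile): it has marker X.
By R30 (it is classified as B): it meets criterion W.
By R31 (it is neutralized first): it is in category C.
By R35 (it meets criterion X1, it satisfies condition P): it is a strong acid.
By R6 (it carries flag L, it is in category C): it is hazardous.
By R15 (it meets criterion W): it has marker Q1.
By R16 (it requires PPE level 3): it carries flag V.
By R24 (it is hazardous, it has marker X): it is in state G.
By R32 (it is aqueous, it has marker Q1): it carries flag U.
By R3 (it carries flag V, it satisfies condition P): it is tagged N1.
By R13 (it is in state G, it carries flag Q): it has attribute Y.
By R1 (it is tagged N1, it carries flag U): it is inert.
By R5 (it is inert): it reacts with water.
By R8 (it has attribute Y, it is labeled): it is classified as Z1.
By R11 (it reacts with water, it meets criterion X1): it is an oxidizer.
By R36 (it is classified as Z1, it is in category E): it is stored cold.
By R4 (it is stored cold, it is an oxidizer): it has marker K1.
By R23 (it has marker K1, it meets criterion X1): it carries flag Y1.
By R19 (it carries flag Y1, it is a strong acid): it is tagged H.

Yes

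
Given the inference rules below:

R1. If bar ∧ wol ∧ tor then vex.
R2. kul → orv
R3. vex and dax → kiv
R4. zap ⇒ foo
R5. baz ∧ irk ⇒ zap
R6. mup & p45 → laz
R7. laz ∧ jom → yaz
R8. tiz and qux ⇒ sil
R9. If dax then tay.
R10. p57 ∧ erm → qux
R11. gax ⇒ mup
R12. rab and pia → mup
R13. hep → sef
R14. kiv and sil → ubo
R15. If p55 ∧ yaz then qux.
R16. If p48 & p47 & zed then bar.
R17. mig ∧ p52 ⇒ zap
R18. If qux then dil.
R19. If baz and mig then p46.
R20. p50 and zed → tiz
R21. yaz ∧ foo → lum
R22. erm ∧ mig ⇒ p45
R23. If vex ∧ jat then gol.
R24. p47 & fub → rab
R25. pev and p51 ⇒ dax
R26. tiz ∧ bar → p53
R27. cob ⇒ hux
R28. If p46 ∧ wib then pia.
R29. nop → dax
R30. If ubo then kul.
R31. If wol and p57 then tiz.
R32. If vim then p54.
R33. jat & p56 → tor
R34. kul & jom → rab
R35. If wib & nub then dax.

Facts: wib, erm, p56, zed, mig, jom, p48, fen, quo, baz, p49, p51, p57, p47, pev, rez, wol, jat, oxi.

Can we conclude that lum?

Forward chaining from the given facts derives: qux, bar, dil, p46, p45, dax, pia, tiz, tor, vex, kiv, sil, tay, ubo, gol, p53, kul, rab, orv, mup, laz, yaz.
The only rule concluding lum is R21, which needs foo; that is never established.

No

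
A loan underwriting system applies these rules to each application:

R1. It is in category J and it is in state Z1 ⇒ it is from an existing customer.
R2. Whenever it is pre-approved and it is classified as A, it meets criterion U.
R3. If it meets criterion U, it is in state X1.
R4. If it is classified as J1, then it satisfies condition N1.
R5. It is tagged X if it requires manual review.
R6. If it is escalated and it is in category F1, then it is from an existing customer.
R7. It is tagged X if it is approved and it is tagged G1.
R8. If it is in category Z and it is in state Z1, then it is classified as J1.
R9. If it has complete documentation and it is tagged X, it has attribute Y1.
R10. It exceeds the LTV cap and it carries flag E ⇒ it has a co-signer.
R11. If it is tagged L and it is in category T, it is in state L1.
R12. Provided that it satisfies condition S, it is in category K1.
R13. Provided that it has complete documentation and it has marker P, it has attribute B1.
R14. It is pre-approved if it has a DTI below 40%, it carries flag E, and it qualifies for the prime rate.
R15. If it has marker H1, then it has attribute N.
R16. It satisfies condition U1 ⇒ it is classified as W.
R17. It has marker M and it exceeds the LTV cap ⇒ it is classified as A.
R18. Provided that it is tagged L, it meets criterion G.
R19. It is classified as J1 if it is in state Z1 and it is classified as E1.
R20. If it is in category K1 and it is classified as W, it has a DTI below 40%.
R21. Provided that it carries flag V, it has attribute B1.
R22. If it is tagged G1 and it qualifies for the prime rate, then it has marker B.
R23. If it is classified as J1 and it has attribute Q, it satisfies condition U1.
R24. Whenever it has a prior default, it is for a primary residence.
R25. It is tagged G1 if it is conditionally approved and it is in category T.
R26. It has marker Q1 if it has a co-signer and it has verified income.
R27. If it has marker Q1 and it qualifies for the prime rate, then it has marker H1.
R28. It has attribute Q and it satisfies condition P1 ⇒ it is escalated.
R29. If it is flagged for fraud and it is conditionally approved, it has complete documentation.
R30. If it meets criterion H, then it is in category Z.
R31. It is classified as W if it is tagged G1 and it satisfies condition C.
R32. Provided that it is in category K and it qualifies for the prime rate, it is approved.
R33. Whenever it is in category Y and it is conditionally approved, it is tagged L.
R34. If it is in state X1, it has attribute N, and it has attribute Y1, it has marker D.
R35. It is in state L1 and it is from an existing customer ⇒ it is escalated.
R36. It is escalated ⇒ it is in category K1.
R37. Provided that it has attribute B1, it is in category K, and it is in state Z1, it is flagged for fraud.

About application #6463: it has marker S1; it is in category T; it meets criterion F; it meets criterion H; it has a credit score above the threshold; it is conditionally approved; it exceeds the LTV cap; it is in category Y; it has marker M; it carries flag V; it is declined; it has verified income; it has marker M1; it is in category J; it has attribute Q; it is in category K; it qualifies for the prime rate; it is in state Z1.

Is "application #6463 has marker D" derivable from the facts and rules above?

No

Forward chaining from the given facts derives: is from an existing customer, is classified as A, has attribute B1, is tagged G1, is in category Z, is approved, is tagged L, is flagged for fraud, is tagged X, is classified as J1, is in state L1, meets criterion G, has marker B, satisfies condition U1, has complete documentation, is escalated, is in category K1, satisfies condition N1, has attribute Y1, is classified as W, has a DTI below 40%.
The only rule concluding "it has marker D" is R34, which needs "it is in state X1"; that is never established.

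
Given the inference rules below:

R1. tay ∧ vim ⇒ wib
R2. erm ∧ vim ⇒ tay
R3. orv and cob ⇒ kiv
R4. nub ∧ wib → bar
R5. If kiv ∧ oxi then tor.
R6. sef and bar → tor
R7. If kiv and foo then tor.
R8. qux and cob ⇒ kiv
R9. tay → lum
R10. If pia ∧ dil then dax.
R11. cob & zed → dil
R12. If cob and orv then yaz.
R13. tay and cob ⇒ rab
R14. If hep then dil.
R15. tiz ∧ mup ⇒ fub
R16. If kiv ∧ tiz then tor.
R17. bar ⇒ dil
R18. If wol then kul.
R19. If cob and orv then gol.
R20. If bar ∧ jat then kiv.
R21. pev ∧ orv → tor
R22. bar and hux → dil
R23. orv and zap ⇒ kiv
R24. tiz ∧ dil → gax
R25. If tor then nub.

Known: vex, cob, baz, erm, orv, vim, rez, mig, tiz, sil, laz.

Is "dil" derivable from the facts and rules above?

tay  (by R2: erm, vim)
kiv  (by R3: orv, cob)
tor  (by R16: kiv, tiz)
nub  (by R25: tor)
wib  (by R1: tay, vim)
bar  (by R4: nub, wib)
dil  (by R17: bar)

Yes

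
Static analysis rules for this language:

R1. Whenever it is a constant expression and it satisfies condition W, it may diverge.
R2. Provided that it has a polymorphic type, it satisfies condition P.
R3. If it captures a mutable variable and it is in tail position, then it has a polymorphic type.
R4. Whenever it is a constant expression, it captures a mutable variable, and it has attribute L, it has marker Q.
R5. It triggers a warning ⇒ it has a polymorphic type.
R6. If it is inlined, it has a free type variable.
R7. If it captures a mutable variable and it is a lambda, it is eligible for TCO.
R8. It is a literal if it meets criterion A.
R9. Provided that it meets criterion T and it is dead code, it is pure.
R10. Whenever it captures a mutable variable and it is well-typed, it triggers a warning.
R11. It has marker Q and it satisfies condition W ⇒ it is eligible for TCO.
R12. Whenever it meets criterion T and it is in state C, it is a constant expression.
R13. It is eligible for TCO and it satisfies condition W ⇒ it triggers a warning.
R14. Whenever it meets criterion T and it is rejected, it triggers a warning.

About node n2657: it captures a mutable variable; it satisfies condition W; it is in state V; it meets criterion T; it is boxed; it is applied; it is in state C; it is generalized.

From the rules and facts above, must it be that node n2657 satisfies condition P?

Forward chaining from the given facts derives: is a constant expression, may diverge.
The only rule concluding "it satisfies condition P" is R2, which needs "it has a polymorphic type"; that is never established.

No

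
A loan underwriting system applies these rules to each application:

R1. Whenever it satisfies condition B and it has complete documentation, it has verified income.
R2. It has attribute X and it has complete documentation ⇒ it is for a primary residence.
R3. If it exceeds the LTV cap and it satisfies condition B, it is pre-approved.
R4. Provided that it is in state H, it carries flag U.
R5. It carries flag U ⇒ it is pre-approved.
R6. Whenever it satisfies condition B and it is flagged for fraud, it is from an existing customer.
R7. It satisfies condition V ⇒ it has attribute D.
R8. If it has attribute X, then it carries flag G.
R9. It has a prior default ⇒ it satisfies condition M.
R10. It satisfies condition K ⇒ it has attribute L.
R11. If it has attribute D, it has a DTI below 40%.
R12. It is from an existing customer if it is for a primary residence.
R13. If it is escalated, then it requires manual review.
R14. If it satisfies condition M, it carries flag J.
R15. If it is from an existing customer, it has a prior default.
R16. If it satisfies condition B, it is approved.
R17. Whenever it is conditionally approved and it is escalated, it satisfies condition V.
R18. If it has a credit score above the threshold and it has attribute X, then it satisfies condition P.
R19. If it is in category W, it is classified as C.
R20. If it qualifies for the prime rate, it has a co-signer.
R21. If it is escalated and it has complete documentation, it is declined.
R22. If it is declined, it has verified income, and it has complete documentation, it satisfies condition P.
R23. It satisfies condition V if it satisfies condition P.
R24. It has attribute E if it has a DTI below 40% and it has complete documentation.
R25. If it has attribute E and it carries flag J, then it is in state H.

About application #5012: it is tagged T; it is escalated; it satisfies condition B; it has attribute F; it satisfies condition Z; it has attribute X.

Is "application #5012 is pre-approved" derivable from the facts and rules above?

Forward chaining from the given facts derives: carries flag G, requires manual review, is approved.
Rules concluding "it is pre-approved": R3 needs "it exceeds the LTV cap"; R5 needs "it carries flag U" — none of these are established.

No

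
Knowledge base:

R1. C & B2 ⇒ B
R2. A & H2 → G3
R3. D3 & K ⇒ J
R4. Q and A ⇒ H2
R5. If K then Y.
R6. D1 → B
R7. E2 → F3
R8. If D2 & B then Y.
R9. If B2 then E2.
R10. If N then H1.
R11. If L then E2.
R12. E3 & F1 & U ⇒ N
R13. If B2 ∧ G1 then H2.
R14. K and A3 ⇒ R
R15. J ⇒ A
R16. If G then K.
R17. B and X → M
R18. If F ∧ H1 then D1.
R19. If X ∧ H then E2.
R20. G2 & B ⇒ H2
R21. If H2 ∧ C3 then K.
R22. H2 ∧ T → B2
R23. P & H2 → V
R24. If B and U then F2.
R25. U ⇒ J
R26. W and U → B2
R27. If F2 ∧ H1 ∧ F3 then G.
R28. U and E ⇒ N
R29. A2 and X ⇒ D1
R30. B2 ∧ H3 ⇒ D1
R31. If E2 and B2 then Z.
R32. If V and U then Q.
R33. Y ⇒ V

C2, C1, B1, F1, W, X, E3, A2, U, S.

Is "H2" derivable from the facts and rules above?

N  (by R12: E3, F1, U)
J  (by R25: U)
B2  (by R26: W, U)
D1  (by R29: A2, X)
B  (by R6: D1)
E2  (by R9: B2)
H1  (by R10: N)
A  (by R15: J)
F2  (by R24: B, U)
F3  (by R7: E2)
G  (by R27: F2, H1, F3)
K  (by R16: G)
Y  (by R5: K)
V  (by R33: Y)
Q  (by R32: V, U)
H2  (by R4: Q, A)

Yes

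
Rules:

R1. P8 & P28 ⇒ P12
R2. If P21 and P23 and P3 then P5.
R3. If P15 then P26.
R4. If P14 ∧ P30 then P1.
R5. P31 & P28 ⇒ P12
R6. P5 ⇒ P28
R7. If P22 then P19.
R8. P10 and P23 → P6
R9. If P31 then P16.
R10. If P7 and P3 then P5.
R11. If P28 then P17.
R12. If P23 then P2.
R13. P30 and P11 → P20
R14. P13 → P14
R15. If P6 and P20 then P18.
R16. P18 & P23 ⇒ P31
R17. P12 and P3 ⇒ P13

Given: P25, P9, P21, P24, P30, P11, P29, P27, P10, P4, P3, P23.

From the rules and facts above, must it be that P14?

P5  (by R2: P21, P23, P3)
P28  (by R6: P5)
P6  (by R8: P10, P23)
P20  (by R13: P30, P11)
P18  (by R15: P6, P20)
P31  (by R16: P18, P23)
P12  (by R5: P31, P28)
P13  (by R17: P12, P3)
P14  (by R14: P13)

Yes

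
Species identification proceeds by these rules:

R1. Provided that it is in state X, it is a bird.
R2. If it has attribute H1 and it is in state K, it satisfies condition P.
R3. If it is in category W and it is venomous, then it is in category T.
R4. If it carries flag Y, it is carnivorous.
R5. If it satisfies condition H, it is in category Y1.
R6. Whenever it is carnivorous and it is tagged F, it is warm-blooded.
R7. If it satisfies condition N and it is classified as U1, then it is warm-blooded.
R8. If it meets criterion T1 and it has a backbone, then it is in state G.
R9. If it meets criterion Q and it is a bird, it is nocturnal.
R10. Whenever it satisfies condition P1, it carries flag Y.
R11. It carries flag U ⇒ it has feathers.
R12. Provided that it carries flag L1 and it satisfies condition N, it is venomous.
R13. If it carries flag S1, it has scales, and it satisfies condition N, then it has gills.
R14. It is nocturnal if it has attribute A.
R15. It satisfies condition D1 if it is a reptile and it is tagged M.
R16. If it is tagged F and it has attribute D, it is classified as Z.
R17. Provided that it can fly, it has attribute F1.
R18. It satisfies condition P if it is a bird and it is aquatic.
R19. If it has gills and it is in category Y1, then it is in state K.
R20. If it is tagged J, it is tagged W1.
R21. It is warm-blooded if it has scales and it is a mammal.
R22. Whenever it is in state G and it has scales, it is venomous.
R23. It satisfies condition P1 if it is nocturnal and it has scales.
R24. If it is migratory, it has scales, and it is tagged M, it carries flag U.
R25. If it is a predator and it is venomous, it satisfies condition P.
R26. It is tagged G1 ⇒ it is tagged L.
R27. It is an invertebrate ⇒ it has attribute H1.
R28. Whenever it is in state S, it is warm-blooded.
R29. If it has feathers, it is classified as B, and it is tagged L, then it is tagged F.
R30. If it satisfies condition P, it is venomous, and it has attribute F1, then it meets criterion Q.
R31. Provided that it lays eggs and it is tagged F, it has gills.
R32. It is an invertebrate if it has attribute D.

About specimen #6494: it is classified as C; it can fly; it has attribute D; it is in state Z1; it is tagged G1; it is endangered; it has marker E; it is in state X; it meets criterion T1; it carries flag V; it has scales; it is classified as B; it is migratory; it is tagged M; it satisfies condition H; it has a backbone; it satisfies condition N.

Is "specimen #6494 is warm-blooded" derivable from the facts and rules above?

No

Forward chaining from the given facts derives: is a bird, is in category Y1, is in state G, has attribute F1, is venomous, carries flag U, is tagged L, is an invertebrate, has feathers, has attribute H1, is tagged F, is classified as Z.
Rules concluding "it is warm-blooded": R6 needs "it is carnivorous"; R7 needs "it is classified as U1"; R21 needs "it is a mammal"; R28 needs "it is in state S" — none of these are established.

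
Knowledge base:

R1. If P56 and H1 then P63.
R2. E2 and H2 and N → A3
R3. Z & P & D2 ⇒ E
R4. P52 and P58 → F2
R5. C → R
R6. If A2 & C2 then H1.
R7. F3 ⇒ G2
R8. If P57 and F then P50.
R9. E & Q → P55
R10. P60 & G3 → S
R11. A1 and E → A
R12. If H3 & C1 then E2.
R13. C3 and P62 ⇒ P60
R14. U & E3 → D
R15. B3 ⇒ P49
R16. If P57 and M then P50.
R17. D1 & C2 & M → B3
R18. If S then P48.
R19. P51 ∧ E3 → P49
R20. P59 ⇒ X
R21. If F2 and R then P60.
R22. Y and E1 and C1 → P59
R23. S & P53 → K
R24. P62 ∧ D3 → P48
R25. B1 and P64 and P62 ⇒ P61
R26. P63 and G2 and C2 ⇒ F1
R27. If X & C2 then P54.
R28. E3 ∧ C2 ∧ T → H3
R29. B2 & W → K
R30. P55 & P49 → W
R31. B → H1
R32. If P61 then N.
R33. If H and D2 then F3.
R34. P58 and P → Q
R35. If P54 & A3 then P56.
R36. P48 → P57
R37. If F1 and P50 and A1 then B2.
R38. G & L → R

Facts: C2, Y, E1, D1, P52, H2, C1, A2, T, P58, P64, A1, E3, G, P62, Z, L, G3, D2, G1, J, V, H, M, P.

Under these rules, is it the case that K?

Forward chaining from the given facts derives: E, F2, H1, A, B3, P59, H3, F3, Q, R, G2, P55, E2, P49, X, P60, P54, W, S, P48, P57, P50.
Rules concluding K: R23 needs P53; R29 needs B2 — none of these are established.

No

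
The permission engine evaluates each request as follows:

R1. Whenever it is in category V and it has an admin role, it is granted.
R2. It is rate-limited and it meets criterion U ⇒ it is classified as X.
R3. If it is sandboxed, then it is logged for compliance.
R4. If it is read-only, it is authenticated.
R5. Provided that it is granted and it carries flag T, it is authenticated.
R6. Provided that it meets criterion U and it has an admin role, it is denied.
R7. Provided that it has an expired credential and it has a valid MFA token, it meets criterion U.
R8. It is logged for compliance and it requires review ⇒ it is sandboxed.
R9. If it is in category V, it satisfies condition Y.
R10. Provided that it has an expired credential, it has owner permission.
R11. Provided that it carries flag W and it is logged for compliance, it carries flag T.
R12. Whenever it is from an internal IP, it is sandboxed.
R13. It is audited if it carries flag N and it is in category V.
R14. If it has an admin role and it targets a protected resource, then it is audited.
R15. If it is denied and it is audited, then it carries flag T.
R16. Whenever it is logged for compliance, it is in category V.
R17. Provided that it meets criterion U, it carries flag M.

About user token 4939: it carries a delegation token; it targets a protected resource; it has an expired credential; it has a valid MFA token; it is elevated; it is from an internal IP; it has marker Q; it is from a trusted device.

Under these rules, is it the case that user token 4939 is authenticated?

No

Forward chaining from the given facts derives: meets criterion U, has owner permission, is sandboxed, carries flag M, is logged for compliance, is in category V, satisfies condition Y.
Rules concluding "it is authenticated": R4 needs "it is read-only"; R5 needs "it is granted" — none of these are established.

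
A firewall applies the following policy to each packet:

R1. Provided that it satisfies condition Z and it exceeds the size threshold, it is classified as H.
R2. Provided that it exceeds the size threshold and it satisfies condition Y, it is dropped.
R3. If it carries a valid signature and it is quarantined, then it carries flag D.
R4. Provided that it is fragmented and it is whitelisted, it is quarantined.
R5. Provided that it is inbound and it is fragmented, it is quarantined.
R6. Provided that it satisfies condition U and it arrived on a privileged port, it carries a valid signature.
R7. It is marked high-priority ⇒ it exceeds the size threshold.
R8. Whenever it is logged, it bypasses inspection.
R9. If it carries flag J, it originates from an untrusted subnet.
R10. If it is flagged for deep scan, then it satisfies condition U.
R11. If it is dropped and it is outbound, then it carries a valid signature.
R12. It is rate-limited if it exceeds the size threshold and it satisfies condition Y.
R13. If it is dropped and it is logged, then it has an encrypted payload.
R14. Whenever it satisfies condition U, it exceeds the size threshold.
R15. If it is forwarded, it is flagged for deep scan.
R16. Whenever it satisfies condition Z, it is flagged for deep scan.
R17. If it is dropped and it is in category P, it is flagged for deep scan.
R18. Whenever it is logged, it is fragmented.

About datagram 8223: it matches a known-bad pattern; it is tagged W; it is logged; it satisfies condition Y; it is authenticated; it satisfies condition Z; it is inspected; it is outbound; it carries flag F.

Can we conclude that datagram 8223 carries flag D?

Forward chaining from the given facts derives: bypasses inspection, is flagged for deep scan, is fragmented, satisfies condition U, exceeds the size threshold, is classified as H, is dropped, carries a valid signature, is rate-limited, has an encrypted payload.
The only rule concluding "it carries flag D" is R3, which needs "it is quarantined"; that is never established.

No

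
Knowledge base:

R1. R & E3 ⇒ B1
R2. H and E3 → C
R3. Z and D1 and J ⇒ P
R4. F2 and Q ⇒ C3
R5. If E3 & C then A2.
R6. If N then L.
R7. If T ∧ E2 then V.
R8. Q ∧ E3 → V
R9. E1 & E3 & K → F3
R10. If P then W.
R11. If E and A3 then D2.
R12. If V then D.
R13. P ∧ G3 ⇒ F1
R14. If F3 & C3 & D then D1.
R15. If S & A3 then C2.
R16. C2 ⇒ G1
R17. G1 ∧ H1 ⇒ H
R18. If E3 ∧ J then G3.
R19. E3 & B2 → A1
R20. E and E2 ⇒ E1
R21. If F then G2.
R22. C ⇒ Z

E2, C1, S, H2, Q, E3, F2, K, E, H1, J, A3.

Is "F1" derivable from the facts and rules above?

C3  (by R4: F2, Q)
V  (by R8: Q, E3)
D  (by R12: V)
C2  (by R15: S, A3)
G1  (by R16: C2)
H  (by R17: G1, H1)
G3  (by R18: E3, J)
E1  (by R20: E, E2)
C  (by R2: H, E3)
F3  (by R9: E1, E3, K)
D1  (by R14: F3, C3, D)
Z  (by R22: C)
P  (by R3: Z, D1, J)
F1  (by R13: P, G3)

Yes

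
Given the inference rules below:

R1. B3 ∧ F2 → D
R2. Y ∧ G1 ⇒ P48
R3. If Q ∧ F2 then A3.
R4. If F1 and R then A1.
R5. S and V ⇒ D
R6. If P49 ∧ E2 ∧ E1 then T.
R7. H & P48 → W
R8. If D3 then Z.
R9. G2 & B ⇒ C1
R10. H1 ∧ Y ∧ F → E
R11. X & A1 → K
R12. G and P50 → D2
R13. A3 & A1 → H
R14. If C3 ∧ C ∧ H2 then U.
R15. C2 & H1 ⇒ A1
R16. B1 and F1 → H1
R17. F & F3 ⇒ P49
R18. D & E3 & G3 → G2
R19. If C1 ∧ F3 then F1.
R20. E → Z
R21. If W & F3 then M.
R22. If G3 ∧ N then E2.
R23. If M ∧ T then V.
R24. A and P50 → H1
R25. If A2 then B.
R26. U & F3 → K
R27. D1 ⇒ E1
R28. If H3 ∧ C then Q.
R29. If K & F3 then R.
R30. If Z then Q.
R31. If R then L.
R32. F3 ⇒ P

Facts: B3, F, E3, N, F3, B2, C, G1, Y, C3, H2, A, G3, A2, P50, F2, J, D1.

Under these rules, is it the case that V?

Yes

D  (by R1: B3, F2)
P48  (by R2: Y, G1)
U  (by R14: C3, C, H2)
P49  (by R17: F, F3)
G2  (by R18: D, E3, G3)
E2  (by R22: G3, N)
H1  (by R24: A, P50)
B  (by R25: A2)
K  (by R26: U, F3)
E1  (by R27: D1)
R  (by R29: K, F3)
T  (by R6: P49, E2, E1)
C1  (by R9: G2, B)
E  (by R10: H1, Y, F)
F1  (by R19: C1, F3)
Z  (by R20: E)
Q  (by R30: Z)
A3  (by R3: Q, F2)
A1  (by R4: F1, R)
H  (by R13: A3, A1)
W  (by R7: H, P48)
M  (by R21: W, F3)
V  (by R23: M, T)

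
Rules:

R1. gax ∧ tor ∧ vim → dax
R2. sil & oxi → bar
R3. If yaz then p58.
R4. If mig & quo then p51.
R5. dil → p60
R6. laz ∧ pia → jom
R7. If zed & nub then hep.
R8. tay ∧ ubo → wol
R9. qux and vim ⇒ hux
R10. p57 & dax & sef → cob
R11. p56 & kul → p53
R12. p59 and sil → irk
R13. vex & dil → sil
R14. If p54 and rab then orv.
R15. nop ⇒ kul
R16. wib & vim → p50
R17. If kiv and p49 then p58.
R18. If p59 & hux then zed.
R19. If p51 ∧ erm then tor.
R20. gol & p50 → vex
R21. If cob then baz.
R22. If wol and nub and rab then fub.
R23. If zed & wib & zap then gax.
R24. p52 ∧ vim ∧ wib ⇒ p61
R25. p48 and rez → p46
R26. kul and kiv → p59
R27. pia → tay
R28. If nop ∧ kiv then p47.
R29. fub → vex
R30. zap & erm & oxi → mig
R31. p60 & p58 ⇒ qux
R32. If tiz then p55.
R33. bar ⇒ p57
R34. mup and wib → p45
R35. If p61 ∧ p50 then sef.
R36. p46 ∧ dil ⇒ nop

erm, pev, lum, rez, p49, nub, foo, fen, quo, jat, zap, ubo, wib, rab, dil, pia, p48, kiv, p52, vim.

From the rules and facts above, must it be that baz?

No

Forward chaining from the given facts derives: p60, p50, p58, p61, p46, tay, qux, sef, nop, wol, hux, kul, fub, p59, p47, vex, sil, zed, gax, hep, irk.
The only rule concluding baz is R21, which needs cob; that is never established.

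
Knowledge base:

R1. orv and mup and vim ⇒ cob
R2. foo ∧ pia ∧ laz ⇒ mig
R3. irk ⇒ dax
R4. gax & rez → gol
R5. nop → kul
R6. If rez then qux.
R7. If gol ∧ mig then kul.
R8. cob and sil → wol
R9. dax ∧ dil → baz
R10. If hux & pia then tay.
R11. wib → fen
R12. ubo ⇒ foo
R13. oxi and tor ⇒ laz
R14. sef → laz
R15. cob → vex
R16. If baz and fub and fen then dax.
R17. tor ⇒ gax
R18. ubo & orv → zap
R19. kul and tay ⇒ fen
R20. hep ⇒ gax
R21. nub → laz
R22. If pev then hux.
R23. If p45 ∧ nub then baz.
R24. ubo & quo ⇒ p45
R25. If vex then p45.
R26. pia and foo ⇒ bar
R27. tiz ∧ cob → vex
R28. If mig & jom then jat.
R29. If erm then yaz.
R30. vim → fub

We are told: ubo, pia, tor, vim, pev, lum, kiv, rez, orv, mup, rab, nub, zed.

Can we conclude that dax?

cob  (by R1: orv, mup, vim)
foo  (by R12: ubo)
vex  (by R15: cob)
gax  (by R17: tor)
laz  (by R21: nub)
hux  (by R22: pev)
p45  (by R25: vex)
fub  (by R30: vim)
mig  (by R2: foo, pia, laz)
gol  (by R4: gax, rez)
kul  (by R7: gol, mig)
tay  (by R10: hux, pia)
fen  (by R19: kul, tay)
baz  (by R23: p45, nub)
dax  (by R16: baz, fub, fen)

Yes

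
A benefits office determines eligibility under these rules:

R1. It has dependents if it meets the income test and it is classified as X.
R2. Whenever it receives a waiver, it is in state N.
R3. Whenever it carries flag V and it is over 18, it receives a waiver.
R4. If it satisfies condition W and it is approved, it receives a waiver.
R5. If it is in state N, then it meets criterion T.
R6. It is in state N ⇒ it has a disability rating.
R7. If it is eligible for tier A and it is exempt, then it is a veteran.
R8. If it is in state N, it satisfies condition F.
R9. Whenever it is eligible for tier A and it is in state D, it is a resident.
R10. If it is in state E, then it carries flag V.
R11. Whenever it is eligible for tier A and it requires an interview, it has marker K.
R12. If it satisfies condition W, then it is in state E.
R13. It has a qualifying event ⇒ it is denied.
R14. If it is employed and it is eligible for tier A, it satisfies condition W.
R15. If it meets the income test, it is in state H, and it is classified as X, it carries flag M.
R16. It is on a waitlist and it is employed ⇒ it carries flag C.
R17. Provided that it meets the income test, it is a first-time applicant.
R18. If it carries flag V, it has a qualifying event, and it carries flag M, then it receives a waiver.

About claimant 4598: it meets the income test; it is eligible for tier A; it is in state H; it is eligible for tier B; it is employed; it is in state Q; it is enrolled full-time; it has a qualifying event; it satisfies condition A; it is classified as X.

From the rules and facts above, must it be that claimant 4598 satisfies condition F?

By R14 (it is employed, it is eligible for tier A): it satisfies condition W.
By R15 (it meets the income test, it is in state H, it is classified as X): it carries flag M.
By R12 (it satisfies condition W): it is in state E.
By R10 (it is in state E): it carries flag V.
By R18 (it carries flag V, it has a qualifying event, it carries flag M): it receives a waiver.
By R2 (it receives a waiver): it is in state N.
By R8 (it is in state N): it satisfies condition F.

Yes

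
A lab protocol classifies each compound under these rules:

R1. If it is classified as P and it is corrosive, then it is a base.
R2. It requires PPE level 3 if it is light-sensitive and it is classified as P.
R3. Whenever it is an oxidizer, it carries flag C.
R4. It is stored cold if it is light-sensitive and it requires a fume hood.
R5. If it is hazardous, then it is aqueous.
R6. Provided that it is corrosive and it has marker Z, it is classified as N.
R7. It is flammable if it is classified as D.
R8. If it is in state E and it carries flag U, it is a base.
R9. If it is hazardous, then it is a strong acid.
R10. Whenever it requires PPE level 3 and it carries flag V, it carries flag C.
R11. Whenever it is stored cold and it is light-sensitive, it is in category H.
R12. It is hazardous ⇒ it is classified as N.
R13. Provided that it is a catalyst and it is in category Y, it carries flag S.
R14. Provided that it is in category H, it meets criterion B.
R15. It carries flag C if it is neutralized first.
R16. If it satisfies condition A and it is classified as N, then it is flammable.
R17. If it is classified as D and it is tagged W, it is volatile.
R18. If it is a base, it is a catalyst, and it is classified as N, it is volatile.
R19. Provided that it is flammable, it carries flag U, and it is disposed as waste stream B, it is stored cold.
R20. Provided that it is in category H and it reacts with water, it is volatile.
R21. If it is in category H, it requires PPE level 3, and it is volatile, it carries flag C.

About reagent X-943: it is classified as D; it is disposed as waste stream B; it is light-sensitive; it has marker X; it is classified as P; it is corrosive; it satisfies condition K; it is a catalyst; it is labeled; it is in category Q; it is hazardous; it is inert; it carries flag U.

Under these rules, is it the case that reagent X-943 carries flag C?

By R1 (it is classified as P, it is corrosive): it is a base.
By R2 (it is light-sensitive, it is classified as P): it requires PPE level 3.
By R7 (it is classified as D): it is flammable.
By R12 (it is hazardous): it is classified as N.
By R18 (it is a base, it is a catalyst, it is classified as N): it is volatile.
By R19 (it is flammable, it carries flag U, it is disposed as waste stream B): it is stored cold.
By R11 (it is stored cold, it is light-sensitive): it is in category H.
By R21 (it is in category H, it requires PPE level 3, it is volatile): it carries flag C.

Yes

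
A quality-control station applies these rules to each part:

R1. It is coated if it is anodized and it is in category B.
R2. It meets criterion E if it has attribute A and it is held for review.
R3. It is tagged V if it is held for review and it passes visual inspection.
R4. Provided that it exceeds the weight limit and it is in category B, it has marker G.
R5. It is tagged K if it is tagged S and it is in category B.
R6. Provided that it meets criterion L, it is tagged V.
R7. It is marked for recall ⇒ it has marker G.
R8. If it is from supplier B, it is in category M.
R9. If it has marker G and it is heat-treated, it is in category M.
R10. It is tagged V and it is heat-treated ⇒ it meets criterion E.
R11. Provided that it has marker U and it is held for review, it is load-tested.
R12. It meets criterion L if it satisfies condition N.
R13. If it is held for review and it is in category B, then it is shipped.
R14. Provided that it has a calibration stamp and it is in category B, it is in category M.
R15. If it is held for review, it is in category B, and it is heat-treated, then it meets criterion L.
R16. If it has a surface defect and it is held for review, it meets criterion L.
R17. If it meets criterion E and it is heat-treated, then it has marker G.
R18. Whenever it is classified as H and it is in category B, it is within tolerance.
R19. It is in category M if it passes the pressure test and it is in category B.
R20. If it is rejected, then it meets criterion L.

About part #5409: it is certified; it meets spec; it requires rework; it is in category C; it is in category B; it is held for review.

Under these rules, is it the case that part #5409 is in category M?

No

Forward chaining from the given facts derives: is shipped.
Rules concluding "it is in category M": R8 needs "it is from supplier B"; R9 needs "it has marker G"; R14 needs "it has a calibration stamp"; R19 needs "it passes the pressure test" — none of these are established.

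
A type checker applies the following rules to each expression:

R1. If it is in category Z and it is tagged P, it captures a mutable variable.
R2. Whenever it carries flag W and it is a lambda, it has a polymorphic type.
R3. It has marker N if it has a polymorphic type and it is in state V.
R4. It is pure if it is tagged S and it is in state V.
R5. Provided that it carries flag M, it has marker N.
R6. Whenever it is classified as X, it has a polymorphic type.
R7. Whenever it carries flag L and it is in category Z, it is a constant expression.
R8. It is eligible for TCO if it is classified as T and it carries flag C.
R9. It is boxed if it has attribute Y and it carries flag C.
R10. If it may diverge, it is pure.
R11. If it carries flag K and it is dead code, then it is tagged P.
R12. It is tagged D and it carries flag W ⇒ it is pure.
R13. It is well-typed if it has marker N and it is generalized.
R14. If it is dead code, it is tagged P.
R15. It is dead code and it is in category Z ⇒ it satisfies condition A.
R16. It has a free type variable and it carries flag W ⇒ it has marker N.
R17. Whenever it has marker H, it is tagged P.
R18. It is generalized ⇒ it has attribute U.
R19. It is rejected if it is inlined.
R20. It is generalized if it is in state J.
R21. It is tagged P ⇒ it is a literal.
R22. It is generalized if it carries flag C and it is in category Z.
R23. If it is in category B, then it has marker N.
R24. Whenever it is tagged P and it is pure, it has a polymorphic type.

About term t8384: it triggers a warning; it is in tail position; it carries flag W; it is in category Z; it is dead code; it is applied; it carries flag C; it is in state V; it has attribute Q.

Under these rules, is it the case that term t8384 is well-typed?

Forward chaining from the given facts derives: is tagged P, satisfies condition A, is a literal, is generalized, captures a mutable variable, has attribute U.
The only rule concluding "it is well-typed" is R13, which needs "it has marker N"; that is never established.

No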